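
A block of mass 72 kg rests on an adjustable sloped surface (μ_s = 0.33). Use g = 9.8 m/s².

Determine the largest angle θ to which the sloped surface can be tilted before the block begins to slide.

θ_max ≈ 18.3°

At the slip threshold, m g sin θ = μ_s · m g cos θ, so tan θ = μ_s.
θ_max = arctan(0.33) = 18.3°.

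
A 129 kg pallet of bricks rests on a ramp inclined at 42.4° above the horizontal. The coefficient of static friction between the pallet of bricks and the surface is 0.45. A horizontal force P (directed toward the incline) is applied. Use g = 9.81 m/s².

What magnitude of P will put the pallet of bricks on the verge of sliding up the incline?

P ≈ 2930 N

At impending motion up the slope, friction acts down-slope at its limit: f = μ_s N.
Perpendicular to the incline: N = m g cos θ + P sin θ.
Along the incline: P cos θ = m g sin θ + μ_s N = m g sin θ + μ_s (m g cos θ + P sin θ).
Solving, P (cos θ − μ_s sin θ) = m g (sin θ + μ_s cos θ), so P = 129×9.81×(sin 42.4° + 0.45 cos 42.4°)/(cos 42.4° − 0.45 sin 42.4°) = 1270×1.007/0.435 = 2930 N.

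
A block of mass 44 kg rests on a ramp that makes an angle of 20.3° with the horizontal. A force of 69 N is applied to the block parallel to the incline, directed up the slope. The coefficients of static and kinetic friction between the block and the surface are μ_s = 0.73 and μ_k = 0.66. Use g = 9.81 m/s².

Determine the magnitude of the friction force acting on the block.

Perpendicular to the surface, N = m g cos θ = 44·9.81·cos 20.3° = 404.8 N.
The friction needed for equilibrium is m g sin θ − P = 149.8 − 69 = 80.75 N, measured positive up-slope.
Static friction can supply at most μ_s N = 295.5 N.
Since |80.75| ≤ 295.5 N, the block remains in static equilibrium and friction takes exactly the required value.

f ≈ 80.8 N (up the incline)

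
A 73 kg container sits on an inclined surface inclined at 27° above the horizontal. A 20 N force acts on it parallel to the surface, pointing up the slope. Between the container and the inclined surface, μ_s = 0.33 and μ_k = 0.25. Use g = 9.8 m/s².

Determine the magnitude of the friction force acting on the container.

f ≈ 159 N (up the incline)

The normal reaction is N = m g cos θ = 637.4 N.
Parallel to the incline, ΣF = 0 gives f = m g sin θ − P = 324.8 − 20 = 304.8 N (up-slope positive).
The static-friction ceiling is μ_s N = 0.33 × 637.4 = 210.4 N.
Since |304.8| > 210.4 N, static friction cannot hold it; the container slides down the incline and kinetic friction applies: f = μ_k N = 0.25 × 637.4 = 159 N.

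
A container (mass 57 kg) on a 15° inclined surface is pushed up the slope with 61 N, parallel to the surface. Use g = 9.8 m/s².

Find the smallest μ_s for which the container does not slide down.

N = m g cos θ = 539.6 N.
Friction must make up the shortfall along the incline: f = m g sin θ − P = 144.6 − 61 = 83.58 N.
At the threshold f = μ_s N, so μ_s,min = 83.58/539.6 = 0.155.

μ_s,min ≈ 0.155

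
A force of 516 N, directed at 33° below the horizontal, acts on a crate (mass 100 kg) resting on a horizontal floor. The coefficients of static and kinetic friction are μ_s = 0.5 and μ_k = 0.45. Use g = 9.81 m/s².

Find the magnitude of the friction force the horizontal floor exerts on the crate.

Vertical equilibrium gives N = m g + P sin α = 1262 N.
The horizontal driving force is P cos α = 432.8 N, so equilibrium needs friction f = 432.8 N.
μ_s N = 0.5 × 1262 = 631 N.
Since 432.8 N does not exceed the limit, the crate stays at rest and f = 433 N.

f ≈ 433 N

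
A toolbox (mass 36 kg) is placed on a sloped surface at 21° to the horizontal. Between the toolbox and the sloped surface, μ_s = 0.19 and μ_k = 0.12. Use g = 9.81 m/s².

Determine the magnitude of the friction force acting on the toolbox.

f ≈ 39.6 N (up the incline)

The normal reaction is N = m g cos θ = 329.7 N.
For equilibrium along the incline, friction must balance the weight component: f = m g sin θ = 126.6 N up the slope.
Static friction can supply at most μ_s N = 62.64 N.
Since |126.6| > 62.64 N, static friction cannot hold it; the toolbox slides down the incline and kinetic friction applies: f = μ_k N = 0.12 × 329.7 = 39.6 N.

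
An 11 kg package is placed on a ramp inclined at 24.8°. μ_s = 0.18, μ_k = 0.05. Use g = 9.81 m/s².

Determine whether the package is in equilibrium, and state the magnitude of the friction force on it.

f ≈ 4.9 N

N = m g cos θ = 98 N.
Down-slope weight component: m g sin θ = 45.3 N.
μ_s N = 17.6 N.
45.3 > 17.6 N, so it slides; kinetic friction f = μ_k N = 0.05×98 = 4.9 N.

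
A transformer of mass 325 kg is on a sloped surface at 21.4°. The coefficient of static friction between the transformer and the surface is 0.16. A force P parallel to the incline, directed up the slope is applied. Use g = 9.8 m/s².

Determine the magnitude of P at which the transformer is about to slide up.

P ≈ 1640 N

At impending motion up the slope, friction acts down-slope at its limit: f = μ_s N.
P is parallel to the surface, so N = m g cos θ = 2970 N.
Along the incline: P = m g sin θ + μ_s N = 1160 + 0.16×2970 = 1640 N.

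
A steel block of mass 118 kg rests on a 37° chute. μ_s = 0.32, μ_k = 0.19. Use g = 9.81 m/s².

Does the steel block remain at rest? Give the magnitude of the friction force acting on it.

N = m g cos θ = 924 N.
Down-slope weight component: m g sin θ = 697 N.
μ_s N = 296 N.
697 > 296 N, so it slides; kinetic friction f = μ_k N = 0.19×924 = 176 N.

f ≈ 176 N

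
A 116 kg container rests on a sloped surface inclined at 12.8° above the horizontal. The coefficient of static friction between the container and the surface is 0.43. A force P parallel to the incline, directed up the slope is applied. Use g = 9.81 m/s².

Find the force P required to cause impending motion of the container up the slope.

At impending motion up the slope, friction acts down-slope at its limit: f = μ_s N.
P is parallel to the surface, so N = m g cos θ = 1110 N.
Along the incline: P = m g sin θ + μ_s N = 252 + 0.43×1110 = 729 N.

P ≈ 729 N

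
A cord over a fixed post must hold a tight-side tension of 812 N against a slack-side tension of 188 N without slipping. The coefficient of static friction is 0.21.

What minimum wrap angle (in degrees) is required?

T₂/T₁ = e^{μβ} → β = ln(T₂/T₁)/μ.
β = ln(812/188)/0.21 = 1.463/0.21 = 6.967 rad.
In degrees: β = 6.967 × 180/π = 399°.

β_min ≈ 399°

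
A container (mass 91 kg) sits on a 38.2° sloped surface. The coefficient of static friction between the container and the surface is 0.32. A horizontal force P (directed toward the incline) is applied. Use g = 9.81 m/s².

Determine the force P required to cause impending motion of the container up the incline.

At impending motion up the slope, friction acts down-slope at its limit: f = μ_s N.
Perpendicular to the incline: N = m g cos θ + P sin θ.
Along the incline: P cos θ = m g sin θ + μ_s N = m g sin θ + μ_s (m g cos θ + P sin θ).
Solving, P (cos θ − μ_s sin θ) = m g (sin θ + μ_s cos θ), so P = 91×9.81×(sin 38.2° + 0.32 cos 38.2°)/(cos 38.2° − 0.32 sin 38.2°) = 893×0.8699/0.588 = 1320 N.

P ≈ 1320 N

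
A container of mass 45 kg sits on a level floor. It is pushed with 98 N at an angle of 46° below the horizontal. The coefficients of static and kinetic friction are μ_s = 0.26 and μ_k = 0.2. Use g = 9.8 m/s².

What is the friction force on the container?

Vertical equilibrium gives N = m g + P sin α = 511.5 N.
For equilibrium, f = P cos α = 98×cos 46° = 68.08 N.
The static-friction limit is μ_s N = 133 N.
68.08 ≤ 133 N → static; friction equals the required 68.1 N.

f ≈ 68.1 N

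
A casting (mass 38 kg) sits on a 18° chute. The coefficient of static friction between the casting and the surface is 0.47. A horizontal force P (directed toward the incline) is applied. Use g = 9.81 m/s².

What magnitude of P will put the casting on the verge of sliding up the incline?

P ≈ 350 N

At impending motion up the slope, friction acts down-slope at its limit: f = μ_s N.
Perpendicular to the incline: N = m g cos θ + P sin θ.
Along the incline: P cos θ = m g sin θ + μ_s N = m g sin θ + μ_s (m g cos θ + P sin θ).
Solving, P (cos θ − μ_s sin θ) = m g (sin θ + μ_s cos θ), so P = 38×9.81×(sin 18° + 0.47 cos 18°)/(cos 18° − 0.47 sin 18°) = 373×0.756/0.8058 = 350 N.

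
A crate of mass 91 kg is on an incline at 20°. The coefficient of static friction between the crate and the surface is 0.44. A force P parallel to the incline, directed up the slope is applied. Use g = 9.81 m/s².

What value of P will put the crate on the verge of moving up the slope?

At impending motion up the slope, friction acts down-slope at its limit: f = μ_s N.
P is parallel to the surface, so N = m g cos θ = 839 N.
Along the incline: P = m g sin θ + μ_s N = 305 + 0.44×839 = 674 N.

P ≈ 674 N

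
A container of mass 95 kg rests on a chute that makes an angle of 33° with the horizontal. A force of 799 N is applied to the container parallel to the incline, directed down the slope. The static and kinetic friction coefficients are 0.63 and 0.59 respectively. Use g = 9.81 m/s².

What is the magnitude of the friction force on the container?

Normal force: N = m g cos θ = 95 × 9.81 × cos 33° = 781.6 N.
The friction needed for equilibrium is m g sin θ + P = 507.6 + 799 = 1307 N, measured positive up-slope.
Maximum static friction available: μ_s N = 0.63 × 781.6 = 492.4 N.
Since |1307| > 492.4 N, static friction cannot hold it; the container slides down the incline and kinetic friction applies: f = μ_k N = 0.59 × 781.6 = 461 N.

f ≈ 461 N (up the incline)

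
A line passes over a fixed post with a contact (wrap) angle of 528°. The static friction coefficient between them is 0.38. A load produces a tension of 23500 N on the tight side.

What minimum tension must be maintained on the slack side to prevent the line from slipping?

T_min ≈ 708 N

Capstan equation at impending slip: T_tight/T_slack = e^{μβ}.
β = 528° = 9.215 rad; e^{μβ} = e^{0.38×9.215} = 33.18.
T_slack = T_tight / e^{μβ} = 23500 / 33.18 = 708 N.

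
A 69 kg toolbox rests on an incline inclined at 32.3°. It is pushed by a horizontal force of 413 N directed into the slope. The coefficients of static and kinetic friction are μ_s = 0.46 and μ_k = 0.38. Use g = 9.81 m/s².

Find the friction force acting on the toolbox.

f ≈ 12.6 N (up the incline)

Normal direction: N = m g cos θ + P sin θ = 792.8 N.
Parallel to the incline: P cos θ − m g sin θ = 349.1 − 361.7 = -12.6 N; the friction needed to balance this is 12.6 N acting up the slope.
Maximum static friction: μ_s N = 0.46 × 792.8 = 364.7 N.
Since 12.6 N is within the 364.7 N limit, the toolbox stays put and friction is exactly 12.6 N.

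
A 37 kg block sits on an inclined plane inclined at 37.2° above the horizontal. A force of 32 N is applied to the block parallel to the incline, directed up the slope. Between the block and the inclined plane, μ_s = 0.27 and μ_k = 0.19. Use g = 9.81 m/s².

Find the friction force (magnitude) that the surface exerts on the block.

Perpendicular to the surface, N = m g cos θ = 37·9.81·cos 37.2° = 289.1 N.
For equilibrium along the incline the friction force must supply f = m g sin θ − P = 219.5 − 32 = 187.5 N (positive meaning up-slope).
Maximum static friction available: μ_s N = 0.27 × 289.1 = 78.06 N.
|187.5| exceeds 78.06 N, so the block slips down-slope; friction is kinetic, f = μ_k N = 0.19×289.1 = 54.9 N.

f ≈ 54.9 N (up the incline)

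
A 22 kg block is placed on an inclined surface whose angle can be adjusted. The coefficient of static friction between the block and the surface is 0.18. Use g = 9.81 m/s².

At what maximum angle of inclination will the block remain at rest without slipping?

At the slip threshold, m g sin θ = μ_s · m g cos θ, so tan θ = μ_s.
θ_max = arctan(0.18) = 10.2°.

θ_max ≈ 10.2°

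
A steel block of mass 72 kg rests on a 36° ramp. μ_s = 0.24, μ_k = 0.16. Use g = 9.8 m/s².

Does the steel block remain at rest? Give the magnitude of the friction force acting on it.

f ≈ 91.3 N

N = m g cos θ = 571 N.
Down-slope weight component: m g sin θ = 415 N.
μ_s N = 137 N.
415 > 137 N, so it slides; kinetic friction f = μ_k N = 0.16×571 = 91.3 N.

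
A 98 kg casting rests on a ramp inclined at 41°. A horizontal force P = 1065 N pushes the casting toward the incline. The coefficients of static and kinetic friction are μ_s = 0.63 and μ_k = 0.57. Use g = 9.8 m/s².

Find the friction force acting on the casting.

f ≈ 174 N (down the incline)

The horizontal push has a component P sin θ into the surface, so N = m g cos θ + P sin θ = 724.8 + 698.7 = 1424 N.
Along the incline, the net driving force (taking up-slope positive) is P cos θ − m g sin θ = 803.8 − 630.1 = 173.7 N, so equilibrium requires friction f = -173.7 N (down-slope).
Maximum static friction: μ_s N = 0.63 × 1424 = 896.8 N.
Since 173.7 N is within the 896.8 N limit, the casting stays put and friction is exactly 174 N.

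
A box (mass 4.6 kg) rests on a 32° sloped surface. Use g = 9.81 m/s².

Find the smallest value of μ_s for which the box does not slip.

μ_s,min ≈ 0.625

At the slip threshold m g sin θ = μ_s m g cos θ, so μ_s,min = tan θ.
μ_s,min = tan 32° = 0.625.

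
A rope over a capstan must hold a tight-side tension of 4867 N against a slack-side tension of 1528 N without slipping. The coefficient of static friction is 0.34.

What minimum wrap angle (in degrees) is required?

T₂/T₁ = e^{μβ} → β = ln(T₂/T₁)/μ.
β = ln(4867/1528)/0.34 = 1.159/0.34 = 3.407 rad.
In degrees: β = 3.407 × 180/π = 195°.

β_min ≈ 195°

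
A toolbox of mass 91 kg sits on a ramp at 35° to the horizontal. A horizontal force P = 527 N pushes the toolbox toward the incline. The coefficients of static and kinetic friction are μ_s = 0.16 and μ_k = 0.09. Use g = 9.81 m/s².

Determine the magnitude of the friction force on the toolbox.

Resolve perpendicular to the incline: N = m g cos θ + P sin θ = 91×9.81×cos 35° + 527×sin 35° = 1034 N.
Parallel to the incline: P cos θ − m g sin θ = 431.7 − 512 = -80.34 N; the friction needed to balance this is 80.34 N acting up the slope.
Maximum static friction: μ_s N = 0.16 × 1034 = 165.4 N.
Since 80.34 N is within the 165.4 N limit, the toolbox stays put and friction is exactly 80.3 N.

f ≈ 80.3 N (up the incline)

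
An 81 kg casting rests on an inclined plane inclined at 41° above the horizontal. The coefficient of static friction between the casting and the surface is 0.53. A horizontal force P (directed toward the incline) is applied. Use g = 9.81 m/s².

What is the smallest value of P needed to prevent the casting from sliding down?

The casting tends to slide down (tan θ > μ_s), so at the point of impending slip friction acts up-slope at its limit: f = μ_s N.
Perpendicular to the incline: N = m g cos θ + P sin θ.
Along the incline: P cos θ + μ_s N = m g sin θ, i.e. P cos θ + μ_s (m g cos θ + P sin θ) = m g sin θ.
Solving, P (cos θ + μ_s sin θ) = m g (sin θ − μ_s cos θ), so P = 795×0.2561/1.102 = 185 N.

P_min ≈ 185 N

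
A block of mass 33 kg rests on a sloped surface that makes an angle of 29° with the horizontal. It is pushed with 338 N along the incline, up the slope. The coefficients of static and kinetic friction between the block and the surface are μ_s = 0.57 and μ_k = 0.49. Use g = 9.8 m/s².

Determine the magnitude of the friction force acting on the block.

The normal reaction is N = m g cos θ = 282.9 N.
The friction needed for equilibrium is m g sin θ − P = 156.8 − 338 = -181.2 N, measured positive up-slope.
Static friction can supply at most μ_s N = 161.2 N.
|-181.2| exceeds 161.2 N, so the block slips up-slope; friction is kinetic, f = μ_k N = 0.49×282.9 = 139 N.

f ≈ 139 N (down the incline)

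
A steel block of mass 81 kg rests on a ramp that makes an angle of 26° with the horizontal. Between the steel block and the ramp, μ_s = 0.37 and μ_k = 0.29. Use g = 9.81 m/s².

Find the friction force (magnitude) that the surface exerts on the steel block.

The normal reaction is N = m g cos θ = 714.2 N.
Along the slope the weight component is m g sin θ = 348.3 N; friction must supply exactly this, acting up-slope.
The static-friction ceiling is μ_s N = 0.37 × 714.2 = 264.3 N.
|348.3| exceeds 264.3 N, so the steel block slips down-slope; friction is kinetic, f = μ_k N = 0.29×714.2 = 207 N.

f ≈ 207 N (up the incline)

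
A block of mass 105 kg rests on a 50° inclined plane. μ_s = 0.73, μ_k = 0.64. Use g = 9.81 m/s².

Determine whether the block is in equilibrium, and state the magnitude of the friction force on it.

N = m g cos θ = 662 N.
Down-slope weight component: m g sin θ = 789 N.
μ_s N = 483 N.
789 > 483 N, so it slides; kinetic friction f = μ_k N = 0.64×662 = 424 N.

f ≈ 424 N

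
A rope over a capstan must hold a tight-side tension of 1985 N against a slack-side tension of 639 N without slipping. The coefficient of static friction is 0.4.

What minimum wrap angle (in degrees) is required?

β_min ≈ 162°

T₂/T₁ = e^{μβ} → β = ln(T₂/T₁)/μ.
β = ln(1985/639)/0.4 = 1.133/0.4 = 2.834 rad.
In degrees: β = 2.834 × 180/π = 162°.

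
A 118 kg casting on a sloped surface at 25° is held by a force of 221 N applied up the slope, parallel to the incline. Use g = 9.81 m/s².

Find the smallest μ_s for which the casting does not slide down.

μ_s,min ≈ 0.256

N = m g cos θ = 1049 N.
Friction must make up the shortfall along the incline: f = m g sin θ − P = 489.2 − 221 = 268.2 N.
At the threshold f = μ_s N, so μ_s,min = 268.2/1049 = 0.256.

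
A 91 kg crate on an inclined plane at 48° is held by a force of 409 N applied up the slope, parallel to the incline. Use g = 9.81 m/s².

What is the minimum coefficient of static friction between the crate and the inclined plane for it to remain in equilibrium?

μ_s,min ≈ 0.426

N = m g cos θ = 597.3 N.
Friction must make up the shortfall along the incline: f = m g sin θ − P = 663.4 − 409 = 254.4 N.
At the threshold f = μ_s N, so μ_s,min = 254.4/597.3 = 0.426.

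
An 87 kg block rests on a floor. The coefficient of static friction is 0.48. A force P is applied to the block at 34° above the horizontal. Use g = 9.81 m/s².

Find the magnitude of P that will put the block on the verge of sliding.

P ≈ 373 N

N = m g − P sin α (the pull lifts the block).
At impending slip, P cos α = μ_s N = μ_s (m g − P sin α).
Solving: P (cos α + μ_s sin α) = μ_s m g → P = 0.48×853/(cos 34° + 0.48 sin 34°) = 410/1.097 = 373 N.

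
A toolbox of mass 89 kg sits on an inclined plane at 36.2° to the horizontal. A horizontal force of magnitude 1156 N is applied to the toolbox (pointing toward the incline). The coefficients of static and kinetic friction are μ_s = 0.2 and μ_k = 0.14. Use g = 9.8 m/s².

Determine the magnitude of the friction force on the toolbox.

The horizontal push has a component P sin θ into the surface, so N = m g cos θ + P sin θ = 703.8 + 682.7 = 1387 N.
Parallel to the incline: P cos θ − m g sin θ = 932.8 − 515.1 = 417.7 N; the friction needed to balance this is 417.7 N acting down the slope.
Maximum static friction: μ_s N = 0.2 × 1387 = 277.3 N.
The required 417.7 N exceeds the static limit, so the toolbox slides up-slope and f = μ_k N = 0.14×1387 = 194 N.

f ≈ 194 N (down the incline)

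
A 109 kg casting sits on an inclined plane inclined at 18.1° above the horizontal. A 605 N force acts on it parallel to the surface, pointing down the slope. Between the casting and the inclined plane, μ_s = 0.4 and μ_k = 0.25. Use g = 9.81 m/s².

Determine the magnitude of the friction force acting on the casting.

Normal force: N = m g cos θ = 109 × 9.81 × cos 18.1° = 1016 N.
The friction needed for equilibrium is m g sin θ + P = 332.2 + 605 = 937.2 N, measured positive up-slope.
Static friction can supply at most μ_s N = 406.6 N.
Since |937.2| > 406.6 N, static friction cannot hold it; the casting slides down the incline and kinetic friction applies: f = μ_k N = 0.25 × 1016 = 254 N.

f ≈ 254 N (up the incline)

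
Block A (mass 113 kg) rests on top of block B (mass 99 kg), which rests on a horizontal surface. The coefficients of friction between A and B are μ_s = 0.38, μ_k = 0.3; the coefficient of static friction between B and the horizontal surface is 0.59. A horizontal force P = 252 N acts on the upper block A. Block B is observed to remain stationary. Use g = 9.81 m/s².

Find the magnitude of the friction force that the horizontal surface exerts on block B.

Between the blocks, N₁ = m_A g = 1109 N.
So the A–B interface can sustain at most μ_s N₁ = 421.2 N of static friction.
P = 252 N is within that limit, so A and B move together (both at rest); the A–B friction is simply f₁ = P = 252 N.
By Newton's third law B feels 252 N forward from A. With B stationary, the floor's static friction on B balances it: f₂ = 252 N (well within μ_s(m_A+m_B)g = 1227 N).

f ≈ 252 N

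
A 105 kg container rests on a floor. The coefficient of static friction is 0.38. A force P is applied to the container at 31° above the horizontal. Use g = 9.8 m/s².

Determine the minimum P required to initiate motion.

N = m g − P sin α (the pull lifts the container).
At impending slip, P cos α = μ_s N = μ_s (m g − P sin α).
Solving: P (cos α + μ_s sin α) = μ_s m g → P = 0.38×1030/(cos 31° + 0.38 sin 31°) = 391/1.053 = 371 N.

P ≈ 371 N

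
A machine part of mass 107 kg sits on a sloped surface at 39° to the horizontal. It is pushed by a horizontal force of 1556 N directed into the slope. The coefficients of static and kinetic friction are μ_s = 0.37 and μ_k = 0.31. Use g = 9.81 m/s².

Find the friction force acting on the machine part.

f ≈ 549 N (down the incline)

Normal direction: N = m g cos θ + P sin θ = 1795 N.
Parallel to the incline: P cos θ − m g sin θ = 1209 − 660.6 = 548.7 N; the friction needed to balance this is 548.7 N acting down the slope.
Maximum static friction: μ_s N = 0.37 × 1795 = 664.1 N.
|f_req| = 548.7 ≤ 664.1 N → the machine part is in equilibrium; friction equals the required value.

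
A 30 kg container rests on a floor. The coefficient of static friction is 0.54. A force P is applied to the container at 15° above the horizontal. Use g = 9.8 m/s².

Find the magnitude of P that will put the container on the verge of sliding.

P ≈ 144 N

N = m g − P sin α (the pull lifts the container).
At impending slip, P cos α = μ_s N = μ_s (m g − P sin α).
Solving: P (cos α + μ_s sin α) = μ_s m g → P = 0.54×294/(cos 15° + 0.54 sin 15°) = 159/1.106 = 144 N.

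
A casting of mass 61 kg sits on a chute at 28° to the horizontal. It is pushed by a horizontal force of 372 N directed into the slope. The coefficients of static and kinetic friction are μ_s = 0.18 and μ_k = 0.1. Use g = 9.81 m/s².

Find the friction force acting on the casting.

f ≈ 47.5 N (down the incline)

Normal direction: N = m g cos θ + P sin θ = 703 N.
Along the incline, the net driving force (taking up-slope positive) is P cos θ − m g sin θ = 328.5 − 280.9 = 47.52 N, so equilibrium requires friction f = -47.52 N (down-slope).
The limit of static friction is μ_s N = 126.5 N.
Since 47.52 N is within the 126.5 N limit, the casting stays put and friction is exactly 47.5 N.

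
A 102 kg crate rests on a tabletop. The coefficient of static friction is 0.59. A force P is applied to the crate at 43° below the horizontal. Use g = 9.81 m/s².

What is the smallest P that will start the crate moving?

N = m g + P sin α (the push presses the crate into the tabletop).
At impending slip, P cos α = μ_s N = μ_s (m g + P sin α).
Solving: P (cos α − μ_s sin α) = μ_s m g → P = 0.59×1000/(cos 43° − 0.59 sin 43°) = 590/0.329 = 1790 N.

P ≈ 1790 N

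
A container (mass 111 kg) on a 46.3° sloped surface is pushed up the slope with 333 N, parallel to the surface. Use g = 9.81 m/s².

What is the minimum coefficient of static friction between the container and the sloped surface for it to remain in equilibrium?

N = m g cos θ = 752.3 N.
Friction must make up the shortfall along the incline: f = m g sin θ − P = 787.2 − 333 = 454.2 N.
At the threshold f = μ_s N, so μ_s,min = 454.2/752.3 = 0.604.

μ_s,min ≈ 0.604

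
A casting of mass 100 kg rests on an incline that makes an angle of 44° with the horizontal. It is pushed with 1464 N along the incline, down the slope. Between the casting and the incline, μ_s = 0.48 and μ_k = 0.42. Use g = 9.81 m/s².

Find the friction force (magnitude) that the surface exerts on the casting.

f ≈ 296 N (up the incline)

Perpendicular to the surface, N = m g cos θ = 100·9.81·cos 44° = 705.7 N.
Parallel to the incline, ΣF = 0 gives f = m g sin θ + P = 681.5 + 1464 = 2145 N (up-slope positive).
The static-friction ceiling is μ_s N = 0.48 × 705.7 = 338.7 N.
Since |2145| > 338.7 N, static friction cannot hold it; the casting slides down the incline and kinetic friction applies: f = μ_k N = 0.42 × 705.7 = 296 N.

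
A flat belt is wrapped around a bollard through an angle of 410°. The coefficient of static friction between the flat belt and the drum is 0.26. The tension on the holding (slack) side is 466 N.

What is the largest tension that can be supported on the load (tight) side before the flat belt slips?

At impending slip the capstan equation gives T₂/T₁ = e^{μβ} with β in radians.
β = 410° × π/180 = 7.156 rad.
e^{μβ} = e^{0.26×7.156} = 6.427.
T₂ = T₁ · e^{μβ} = 466 × 6.427 = 3000 N.

T_max ≈ 3000 N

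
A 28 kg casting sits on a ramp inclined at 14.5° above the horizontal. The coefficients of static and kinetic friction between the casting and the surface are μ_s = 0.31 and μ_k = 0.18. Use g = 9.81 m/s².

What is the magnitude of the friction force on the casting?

The normal reaction is N = m g cos θ = 265.9 N.
For equilibrium along the incline, friction must balance the weight component: f = m g sin θ = 68.77 N up the slope.
Static friction can supply at most μ_s N = 82.44 N.
Since |68.77| ≤ 82.44 N, static friction is sufficient; f equals the required value, not μ_s N.

f ≈ 68.8 N (up the incline)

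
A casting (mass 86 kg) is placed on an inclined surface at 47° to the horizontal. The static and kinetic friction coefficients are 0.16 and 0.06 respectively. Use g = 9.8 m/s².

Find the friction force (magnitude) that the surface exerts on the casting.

f ≈ 34.5 N (up the incline)

The normal reaction is N = m g cos θ = 574.8 N.
Along the slope the weight component is m g sin θ = 616.4 N; friction must supply exactly this, acting up-slope.
The static-friction ceiling is μ_s N = 0.16 × 574.8 = 91.97 N.
|616.4| exceeds 91.97 N, so the casting slips down-slope; friction is kinetic, f = μ_k N = 0.06×574.8 = 34.5 N.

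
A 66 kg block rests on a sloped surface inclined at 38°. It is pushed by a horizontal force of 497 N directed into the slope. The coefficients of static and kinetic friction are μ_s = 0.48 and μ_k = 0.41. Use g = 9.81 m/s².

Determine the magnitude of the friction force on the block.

f ≈ 6.97 N (up the incline)

Normal direction: N = m g cos θ + P sin θ = 816.2 N.
Along the incline, the net driving force (taking up-slope positive) is P cos θ − m g sin θ = 391.6 − 398.6 = -6.975 N, so equilibrium requires friction f = 6.975 N (up-slope).
Maximum static friction: μ_s N = 0.48 × 816.2 = 391.8 N.
|f_req| = 6.975 ≤ 391.8 N → the block is in equilibrium; friction equals the required value.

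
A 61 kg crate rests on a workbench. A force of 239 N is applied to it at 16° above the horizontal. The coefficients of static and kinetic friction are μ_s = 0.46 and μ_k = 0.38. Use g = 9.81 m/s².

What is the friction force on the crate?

f ≈ 230 N

The vertical component of P reduces the normal force: N = m g − P sin α = 598.4 − 65.88 = 532.5 N.
The horizontal driving force is P cos α = 229.7 N, so equilibrium needs friction f = 229.7 N.
The static-friction limit is μ_s N = 245 N.
Since 229.7 N does not exceed the limit, the crate stays at rest and f = 230 N.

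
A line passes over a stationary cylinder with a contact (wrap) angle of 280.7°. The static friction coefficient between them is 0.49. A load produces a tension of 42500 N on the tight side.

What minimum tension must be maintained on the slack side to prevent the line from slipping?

T_min ≈ 3850 N

Capstan equation at impending slip: T_tight/T_slack = e^{μβ}.
β = 280.7° = 4.899 rad; e^{μβ} = e^{0.49×4.899} = 11.03.
T_slack = T_tight / e^{μβ} = 42500 / 11.03 = 3850 N.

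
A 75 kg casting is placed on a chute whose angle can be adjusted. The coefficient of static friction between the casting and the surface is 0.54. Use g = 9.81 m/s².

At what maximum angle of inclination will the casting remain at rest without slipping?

At the slip threshold, m g sin θ = μ_s · m g cos θ, so tan θ = μ_s.
θ_max = arctan(0.54) = 28.4°.

θ_max ≈ 28.4°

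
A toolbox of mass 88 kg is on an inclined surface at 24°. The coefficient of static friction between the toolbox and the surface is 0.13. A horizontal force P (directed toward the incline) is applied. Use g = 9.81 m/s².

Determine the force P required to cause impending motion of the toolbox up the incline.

At impending motion up the slope, friction acts down-slope at its limit: f = μ_s N.
Perpendicular to the incline: N = m g cos θ + P sin θ.
Along the incline: P cos θ = m g sin θ + μ_s N = m g sin θ + μ_s (m g cos θ + P sin θ).
Solving, P (cos θ − μ_s sin θ) = m g (sin θ + μ_s cos θ), so P = 88×9.81×(sin 24° + 0.13 cos 24°)/(cos 24° − 0.13 sin 24°) = 863×0.5255/0.8607 = 527 N.

P ≈ 527 N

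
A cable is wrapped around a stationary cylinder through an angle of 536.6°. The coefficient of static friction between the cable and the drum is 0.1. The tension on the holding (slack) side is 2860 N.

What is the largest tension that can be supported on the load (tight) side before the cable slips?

T_max ≈ 7300 N

At impending slip the capstan equation gives T₂/T₁ = e^{μβ} with β in radians.
β = 536.6° × π/180 = 9.365 rad.
e^{μβ} = e^{0.1×9.365} = 2.551.
T₂ = T₁ · e^{μβ} = 2860 × 2.551 = 7300 N.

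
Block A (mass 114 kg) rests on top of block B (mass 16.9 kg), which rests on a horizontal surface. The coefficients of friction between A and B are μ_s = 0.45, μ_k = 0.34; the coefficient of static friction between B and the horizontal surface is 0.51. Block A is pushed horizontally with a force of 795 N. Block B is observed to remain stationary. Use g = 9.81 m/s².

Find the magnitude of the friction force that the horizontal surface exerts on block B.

The normal force B exerts on A is simply A's weight, N₁ = 1118 N.
So the A–B interface can sustain at most μ_s N₁ = 503.3 N of static friction.
P = 795 N exceeds that limit, so A slips over B and the interface friction becomes kinetic: f₁ = μ_k N₁ = 0.34×1118 = 380 N.
By Newton's third law B feels 380 N forward from A. With B stationary, the floor's static friction on B balances it: f₂ = 380 N (well within μ_s(m_A+m_B)g = 654.9 N).

f ≈ 380 N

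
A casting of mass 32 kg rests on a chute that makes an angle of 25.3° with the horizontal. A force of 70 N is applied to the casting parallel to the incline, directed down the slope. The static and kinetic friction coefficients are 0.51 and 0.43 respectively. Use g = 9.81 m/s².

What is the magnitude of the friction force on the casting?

Normal force: N = m g cos θ = 32 × 9.81 × cos 25.3° = 283.8 N.
For equilibrium along the incline the friction force must supply f = m g sin θ + P = 134.2 + 70 = 204.2 N (positive meaning up-slope).
Maximum static friction available: μ_s N = 0.51 × 283.8 = 144.7 N.
Since |204.2| > 144.7 N, static friction cannot hold it; the casting slides down the incline and kinetic friction applies: f = μ_k N = 0.43 × 283.8 = 122 N.

f ≈ 122 N (up the incline)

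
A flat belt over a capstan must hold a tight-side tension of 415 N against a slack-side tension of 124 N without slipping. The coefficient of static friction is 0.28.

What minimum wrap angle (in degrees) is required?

T₂/T₁ = e^{μβ} → β = ln(T₂/T₁)/μ.
β = ln(415/124)/0.28 = 1.208/0.28 = 4.314 rad.
In degrees: β = 4.314 × 180/π = 247°.

β_min ≈ 247°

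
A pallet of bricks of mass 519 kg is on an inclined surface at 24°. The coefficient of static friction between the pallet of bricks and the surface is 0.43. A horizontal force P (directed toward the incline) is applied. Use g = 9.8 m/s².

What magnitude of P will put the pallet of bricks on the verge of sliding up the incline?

P ≈ 5510 N

At impending motion up the slope, friction acts down-slope at its limit: f = μ_s N.
Perpendicular to the incline: N = m g cos θ + P sin θ.
Along the incline: P cos θ = m g sin θ + μ_s N = m g sin θ + μ_s (m g cos θ + P sin θ).
Solving, P (cos θ − μ_s sin θ) = m g (sin θ + μ_s cos θ), so P = 519×9.8×(sin 24° + 0.43 cos 24°)/(cos 24° − 0.43 sin 24°) = 5090×0.7996/0.7386 = 5510 N.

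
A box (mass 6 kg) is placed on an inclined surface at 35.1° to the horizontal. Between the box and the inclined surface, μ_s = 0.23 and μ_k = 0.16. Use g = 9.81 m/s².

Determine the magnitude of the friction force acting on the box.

f ≈ 7.71 N (up the incline)

The normal reaction is N = m g cos θ = 48.16 N.
Along the slope the weight component is m g sin θ = 33.84 N; friction must supply exactly this, acting up-slope.
Maximum static friction available: μ_s N = 0.23 × 48.16 = 11.08 N.
|33.84| exceeds 11.08 N, so the box slips down-slope; friction is kinetic, f = μ_k N = 0.16×48.16 = 7.71 N.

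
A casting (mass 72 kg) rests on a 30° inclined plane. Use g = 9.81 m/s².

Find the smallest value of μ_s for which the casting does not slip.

At the slip threshold m g sin θ = μ_s m g cos θ, so μ_s,min = tan θ.
μ_s,min = tan 30° = 0.577.

μ_s,min ≈ 0.577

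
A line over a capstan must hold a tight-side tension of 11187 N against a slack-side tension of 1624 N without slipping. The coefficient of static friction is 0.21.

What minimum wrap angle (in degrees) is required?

β_min ≈ 527°

T₂/T₁ = e^{μβ} → β = ln(T₂/T₁)/μ.
β = ln(11187/1624)/0.21 = 1.93/0.21 = 9.19 rad.
In degrees: β = 9.19 × 180/π = 527°.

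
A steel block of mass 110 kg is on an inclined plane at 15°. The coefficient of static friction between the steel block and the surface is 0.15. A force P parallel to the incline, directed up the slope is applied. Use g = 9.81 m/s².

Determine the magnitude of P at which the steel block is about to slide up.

P ≈ 436 N

At impending motion up the slope, friction acts down-slope at its limit: f = μ_s N.
P is parallel to the surface, so N = m g cos θ = 1040 N.
Along the incline: P = m g sin θ + μ_s N = 279 + 0.15×1040 = 436 N.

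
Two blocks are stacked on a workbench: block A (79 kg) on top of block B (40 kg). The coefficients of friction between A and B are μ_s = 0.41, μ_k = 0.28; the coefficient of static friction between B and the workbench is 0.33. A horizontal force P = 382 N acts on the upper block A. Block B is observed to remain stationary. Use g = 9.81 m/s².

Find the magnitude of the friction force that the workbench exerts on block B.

f ≈ 217 N

Between the blocks, N₁ = m_A g = 775 N.
So the A–B interface can sustain at most μ_s N₁ = 317.7 N of static friction.
P = 382 N exceeds that limit, so A slips over B and the interface friction becomes kinetic: f₁ = μ_k N₁ = 0.28×775 = 217 N.
B experiences an equal 217 N forward from A (third law). B is in equilibrium, so the floor supplies f₂ = 217 N of static friction (limit μ_s(m_A+m_B)g = 385.2 N, not exceeded).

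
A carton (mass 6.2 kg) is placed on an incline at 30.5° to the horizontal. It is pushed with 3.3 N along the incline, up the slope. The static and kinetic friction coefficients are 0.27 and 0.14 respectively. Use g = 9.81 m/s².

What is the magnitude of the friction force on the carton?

f ≈ 7.34 N (up the incline)

Normal force: N = m g cos θ = 6.2 × 9.81 × cos 30.5° = 52.41 N.
The friction needed for equilibrium is m g sin θ − P = 30.87 − 3.3 = 27.57 N, measured positive up-slope.
Static friction can supply at most μ_s N = 14.15 N.
Since |27.57| > 14.15 N, static friction cannot hold it; the carton slides down the incline and kinetic friction applies: f = μ_k N = 0.14 × 52.41 = 7.34 N.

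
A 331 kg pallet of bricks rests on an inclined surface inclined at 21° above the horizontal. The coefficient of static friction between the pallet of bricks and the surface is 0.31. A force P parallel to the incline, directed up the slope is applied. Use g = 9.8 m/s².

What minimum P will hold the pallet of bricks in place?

P_min ≈ 224 N

The pallet of bricks tends to slide down (tan θ > μ_s), so at the point of impending slip friction acts up-slope at its limit: f = μ_s N.
P is parallel to the surface, so N = m g cos θ = 3030 N.
Along the incline: P + μ_s N = m g sin θ, so P = 1160 − 0.31×3030 = 224 N.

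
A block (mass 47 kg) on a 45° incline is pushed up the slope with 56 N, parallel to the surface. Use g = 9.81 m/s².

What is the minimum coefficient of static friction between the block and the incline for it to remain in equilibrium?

μ_s,min ≈ 0.828

N = m g cos θ = 326 N.
Friction must make up the shortfall along the incline: f = m g sin θ − P = 326 − 56 = 270 N.
At the threshold f = μ_s N, so μ_s,min = 270/326 = 0.828.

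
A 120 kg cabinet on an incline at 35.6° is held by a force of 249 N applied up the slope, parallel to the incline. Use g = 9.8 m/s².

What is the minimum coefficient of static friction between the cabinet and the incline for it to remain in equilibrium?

μ_s,min ≈ 0.456

N = m g cos θ = 956.2 N.
Friction must make up the shortfall along the incline: f = m g sin θ − P = 684.6 − 249 = 435.6 N.
At the threshold f = μ_s N, so μ_s,min = 435.6/956.2 = 0.456.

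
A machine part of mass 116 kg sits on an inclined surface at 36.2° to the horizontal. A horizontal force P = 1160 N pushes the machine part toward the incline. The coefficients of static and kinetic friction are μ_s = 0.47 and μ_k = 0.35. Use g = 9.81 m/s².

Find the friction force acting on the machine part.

Resolve perpendicular to the incline: N = m g cos θ + P sin θ = 116×9.81×cos 36.2° + 1160×sin 36.2° = 1603 N.
Along the incline, the net driving force (taking up-slope positive) is P cos θ − m g sin θ = 936.1 − 672.1 = 264 N, so equilibrium requires friction f = -264 N (down-slope).
The limit of static friction is μ_s N = 753.6 N.
|f_req| = 264 ≤ 753.6 N → the machine part is in equilibrium; friction equals the required value.

f ≈ 264 N (down the incline)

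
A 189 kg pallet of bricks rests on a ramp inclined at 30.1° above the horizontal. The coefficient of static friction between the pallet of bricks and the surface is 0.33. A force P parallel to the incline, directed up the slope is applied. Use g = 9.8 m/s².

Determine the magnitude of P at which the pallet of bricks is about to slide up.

At impending motion up the slope, friction acts down-slope at its limit: f = μ_s N.
P is parallel to the surface, so N = m g cos θ = 1600 N.
Along the incline: P = m g sin θ + μ_s N = 929 + 0.33×1600 = 1460 N.

P ≈ 1460 N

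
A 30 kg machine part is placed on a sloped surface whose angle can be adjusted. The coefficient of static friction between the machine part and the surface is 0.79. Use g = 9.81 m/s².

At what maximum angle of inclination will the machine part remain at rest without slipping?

θ_max ≈ 38.3°

At the slip threshold, m g sin θ = μ_s · m g cos θ, so tan θ = μ_s.
θ_max = arctan(0.79) = 38.3°.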